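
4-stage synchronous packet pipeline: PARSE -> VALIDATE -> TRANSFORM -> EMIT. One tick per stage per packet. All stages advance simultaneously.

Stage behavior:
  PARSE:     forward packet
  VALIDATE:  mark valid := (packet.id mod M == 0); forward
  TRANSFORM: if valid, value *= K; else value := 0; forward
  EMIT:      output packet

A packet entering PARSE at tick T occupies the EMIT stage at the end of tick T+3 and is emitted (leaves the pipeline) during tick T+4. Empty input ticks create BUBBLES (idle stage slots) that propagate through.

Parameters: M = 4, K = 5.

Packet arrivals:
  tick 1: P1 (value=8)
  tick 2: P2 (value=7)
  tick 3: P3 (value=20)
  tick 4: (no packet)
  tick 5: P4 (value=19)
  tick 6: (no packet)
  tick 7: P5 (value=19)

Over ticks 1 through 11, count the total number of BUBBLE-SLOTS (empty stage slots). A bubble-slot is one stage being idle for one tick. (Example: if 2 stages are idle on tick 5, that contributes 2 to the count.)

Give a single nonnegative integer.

Answer: 24

Derivation:
Tick 1: [PARSE:P1(v=8,ok=F), VALIDATE:-, TRANSFORM:-, EMIT:-] out:-; bubbles=3
Tick 2: [PARSE:P2(v=7,ok=F), VALIDATE:P1(v=8,ok=F), TRANSFORM:-, EMIT:-] out:-; bubbles=2
Tick 3: [PARSE:P3(v=20,ok=F), VALIDATE:P2(v=7,ok=F), TRANSFORM:P1(v=0,ok=F), EMIT:-] out:-; bubbles=1
Tick 4: [PARSE:-, VALIDATE:P3(v=20,ok=F), TRANSFORM:P2(v=0,ok=F), EMIT:P1(v=0,ok=F)] out:-; bubbles=1
Tick 5: [PARSE:P4(v=19,ok=F), VALIDATE:-, TRANSFORM:P3(v=0,ok=F), EMIT:P2(v=0,ok=F)] out:P1(v=0); bubbles=1
Tick 6: [PARSE:-, VALIDATE:P4(v=19,ok=T), TRANSFORM:-, EMIT:P3(v=0,ok=F)] out:P2(v=0); bubbles=2
Tick 7: [PARSE:P5(v=19,ok=F), VALIDATE:-, TRANSFORM:P4(v=95,ok=T), EMIT:-] out:P3(v=0); bubbles=2
Tick 8: [PARSE:-, VALIDATE:P5(v=19,ok=F), TRANSFORM:-, EMIT:P4(v=95,ok=T)] out:-; bubbles=2
Tick 9: [PARSE:-, VALIDATE:-, TRANSFORM:P5(v=0,ok=F), EMIT:-] out:P4(v=95); bubbles=3
Tick 10: [PARSE:-, VALIDATE:-, TRANSFORM:-, EMIT:P5(v=0,ok=F)] out:-; bubbles=3
Tick 11: [PARSE:-, VALIDATE:-, TRANSFORM:-, EMIT:-] out:P5(v=0); bubbles=4
Total bubble-slots: 24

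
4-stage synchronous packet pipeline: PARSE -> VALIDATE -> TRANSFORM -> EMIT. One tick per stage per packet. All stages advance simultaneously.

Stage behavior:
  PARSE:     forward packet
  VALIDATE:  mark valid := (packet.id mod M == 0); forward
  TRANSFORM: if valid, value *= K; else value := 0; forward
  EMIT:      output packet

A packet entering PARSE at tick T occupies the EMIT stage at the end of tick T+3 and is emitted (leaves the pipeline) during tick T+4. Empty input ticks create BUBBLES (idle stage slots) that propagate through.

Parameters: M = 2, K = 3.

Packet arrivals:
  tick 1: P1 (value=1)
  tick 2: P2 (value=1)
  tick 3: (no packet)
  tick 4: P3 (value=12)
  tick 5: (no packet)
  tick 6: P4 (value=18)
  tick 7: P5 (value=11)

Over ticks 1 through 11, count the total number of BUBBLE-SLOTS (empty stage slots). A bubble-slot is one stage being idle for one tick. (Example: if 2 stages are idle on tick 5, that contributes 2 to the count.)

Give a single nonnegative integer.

Answer: 24

Derivation:
Tick 1: [PARSE:P1(v=1,ok=F), VALIDATE:-, TRANSFORM:-, EMIT:-] out:-; bubbles=3
Tick 2: [PARSE:P2(v=1,ok=F), VALIDATE:P1(v=1,ok=F), TRANSFORM:-, EMIT:-] out:-; bubbles=2
Tick 3: [PARSE:-, VALIDATE:P2(v=1,ok=T), TRANSFORM:P1(v=0,ok=F), EMIT:-] out:-; bubbles=2
Tick 4: [PARSE:P3(v=12,ok=F), VALIDATE:-, TRANSFORM:P2(v=3,ok=T), EMIT:P1(v=0,ok=F)] out:-; bubbles=1
Tick 5: [PARSE:-, VALIDATE:P3(v=12,ok=F), TRANSFORM:-, EMIT:P2(v=3,ok=T)] out:P1(v=0); bubbles=2
Tick 6: [PARSE:P4(v=18,ok=F), VALIDATE:-, TRANSFORM:P3(v=0,ok=F), EMIT:-] out:P2(v=3); bubbles=2
Tick 7: [PARSE:P5(v=11,ok=F), VALIDATE:P4(v=18,ok=T), TRANSFORM:-, EMIT:P3(v=0,ok=F)] out:-; bubbles=1
Tick 8: [PARSE:-, VALIDATE:P5(v=11,ok=F), TRANSFORM:P4(v=54,ok=T), EMIT:-] out:P3(v=0); bubbles=2
Tick 9: [PARSE:-, VALIDATE:-, TRANSFORM:P5(v=0,ok=F), EMIT:P4(v=54,ok=T)] out:-; bubbles=2
Tick 10: [PARSE:-, VALIDATE:-, TRANSFORM:-, EMIT:P5(v=0,ok=F)] out:P4(v=54); bubbles=3
Tick 11: [PARSE:-, VALIDATE:-, TRANSFORM:-, EMIT:-] out:P5(v=0); bubbles=4
Total bubble-slots: 24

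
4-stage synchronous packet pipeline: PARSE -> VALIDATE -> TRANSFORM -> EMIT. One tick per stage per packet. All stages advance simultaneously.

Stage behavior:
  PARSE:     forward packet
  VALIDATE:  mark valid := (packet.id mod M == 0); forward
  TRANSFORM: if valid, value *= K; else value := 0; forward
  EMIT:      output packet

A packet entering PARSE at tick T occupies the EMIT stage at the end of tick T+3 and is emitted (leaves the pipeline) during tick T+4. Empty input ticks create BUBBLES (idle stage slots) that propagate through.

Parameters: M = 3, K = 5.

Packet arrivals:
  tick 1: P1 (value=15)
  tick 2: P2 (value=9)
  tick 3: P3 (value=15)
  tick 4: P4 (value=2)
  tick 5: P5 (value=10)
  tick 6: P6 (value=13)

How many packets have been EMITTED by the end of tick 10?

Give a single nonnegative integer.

Tick 1: [PARSE:P1(v=15,ok=F), VALIDATE:-, TRANSFORM:-, EMIT:-] out:-; in:P1
Tick 2: [PARSE:P2(v=9,ok=F), VALIDATE:P1(v=15,ok=F), TRANSFORM:-, EMIT:-] out:-; in:P2
Tick 3: [PARSE:P3(v=15,ok=F), VALIDATE:P2(v=9,ok=F), TRANSFORM:P1(v=0,ok=F), EMIT:-] out:-; in:P3
Tick 4: [PARSE:P4(v=2,ok=F), VALIDATE:P3(v=15,ok=T), TRANSFORM:P2(v=0,ok=F), EMIT:P1(v=0,ok=F)] out:-; in:P4
Tick 5: [PARSE:P5(v=10,ok=F), VALIDATE:P4(v=2,ok=F), TRANSFORM:P3(v=75,ok=T), EMIT:P2(v=0,ok=F)] out:P1(v=0); in:P5
Tick 6: [PARSE:P6(v=13,ok=F), VALIDATE:P5(v=10,ok=F), TRANSFORM:P4(v=0,ok=F), EMIT:P3(v=75,ok=T)] out:P2(v=0); in:P6
Tick 7: [PARSE:-, VALIDATE:P6(v=13,ok=T), TRANSFORM:P5(v=0,ok=F), EMIT:P4(v=0,ok=F)] out:P3(v=75); in:-
Tick 8: [PARSE:-, VALIDATE:-, TRANSFORM:P6(v=65,ok=T), EMIT:P5(v=0,ok=F)] out:P4(v=0); in:-
Tick 9: [PARSE:-, VALIDATE:-, TRANSFORM:-, EMIT:P6(v=65,ok=T)] out:P5(v=0); in:-
Tick 10: [PARSE:-, VALIDATE:-, TRANSFORM:-, EMIT:-] out:P6(v=65); in:-
Emitted by tick 10: ['P1', 'P2', 'P3', 'P4', 'P5', 'P6']

Answer: 6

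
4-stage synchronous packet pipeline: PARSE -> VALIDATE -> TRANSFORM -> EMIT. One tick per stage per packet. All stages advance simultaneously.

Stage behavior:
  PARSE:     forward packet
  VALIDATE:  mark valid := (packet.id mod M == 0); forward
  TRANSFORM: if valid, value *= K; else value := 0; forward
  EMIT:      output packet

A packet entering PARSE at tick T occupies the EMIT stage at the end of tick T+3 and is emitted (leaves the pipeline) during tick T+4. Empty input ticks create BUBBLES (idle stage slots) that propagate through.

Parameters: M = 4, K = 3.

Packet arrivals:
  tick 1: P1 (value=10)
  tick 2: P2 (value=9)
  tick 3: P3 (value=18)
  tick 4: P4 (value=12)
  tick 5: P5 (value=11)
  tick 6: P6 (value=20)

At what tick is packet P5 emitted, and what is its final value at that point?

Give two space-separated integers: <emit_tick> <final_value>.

Tick 1: [PARSE:P1(v=10,ok=F), VALIDATE:-, TRANSFORM:-, EMIT:-] out:-; in:P1
Tick 2: [PARSE:P2(v=9,ok=F), VALIDATE:P1(v=10,ok=F), TRANSFORM:-, EMIT:-] out:-; in:P2
Tick 3: [PARSE:P3(v=18,ok=F), VALIDATE:P2(v=9,ok=F), TRANSFORM:P1(v=0,ok=F), EMIT:-] out:-; in:P3
Tick 4: [PARSE:P4(v=12,ok=F), VALIDATE:P3(v=18,ok=F), TRANSFORM:P2(v=0,ok=F), EMIT:P1(v=0,ok=F)] out:-; in:P4
Tick 5: [PARSE:P5(v=11,ok=F), VALIDATE:P4(v=12,ok=T), TRANSFORM:P3(v=0,ok=F), EMIT:P2(v=0,ok=F)] out:P1(v=0); in:P5
Tick 6: [PARSE:P6(v=20,ok=F), VALIDATE:P5(v=11,ok=F), TRANSFORM:P4(v=36,ok=T), EMIT:P3(v=0,ok=F)] out:P2(v=0); in:P6
Tick 7: [PARSE:-, VALIDATE:P6(v=20,ok=F), TRANSFORM:P5(v=0,ok=F), EMIT:P4(v=36,ok=T)] out:P3(v=0); in:-
Tick 8: [PARSE:-, VALIDATE:-, TRANSFORM:P6(v=0,ok=F), EMIT:P5(v=0,ok=F)] out:P4(v=36); in:-
Tick 9: [PARSE:-, VALIDATE:-, TRANSFORM:-, EMIT:P6(v=0,ok=F)] out:P5(v=0); in:-
Tick 10: [PARSE:-, VALIDATE:-, TRANSFORM:-, EMIT:-] out:P6(v=0); in:-
P5: arrives tick 5, valid=False (id=5, id%4=1), emit tick 9, final value 0

Answer: 9 0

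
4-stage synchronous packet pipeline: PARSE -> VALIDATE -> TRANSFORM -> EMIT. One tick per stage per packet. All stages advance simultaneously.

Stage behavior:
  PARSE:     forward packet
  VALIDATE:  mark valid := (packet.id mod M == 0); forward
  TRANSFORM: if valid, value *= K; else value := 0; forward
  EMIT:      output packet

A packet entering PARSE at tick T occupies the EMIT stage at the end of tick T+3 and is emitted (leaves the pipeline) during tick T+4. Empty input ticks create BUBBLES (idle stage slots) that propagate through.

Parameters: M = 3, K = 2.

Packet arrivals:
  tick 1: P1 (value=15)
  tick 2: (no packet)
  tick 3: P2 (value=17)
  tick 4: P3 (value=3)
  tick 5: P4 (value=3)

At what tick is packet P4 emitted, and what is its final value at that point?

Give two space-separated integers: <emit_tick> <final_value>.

Answer: 9 0

Derivation:
Tick 1: [PARSE:P1(v=15,ok=F), VALIDATE:-, TRANSFORM:-, EMIT:-] out:-; in:P1
Tick 2: [PARSE:-, VALIDATE:P1(v=15,ok=F), TRANSFORM:-, EMIT:-] out:-; in:-
Tick 3: [PARSE:P2(v=17,ok=F), VALIDATE:-, TRANSFORM:P1(v=0,ok=F), EMIT:-] out:-; in:P2
Tick 4: [PARSE:P3(v=3,ok=F), VALIDATE:P2(v=17,ok=F), TRANSFORM:-, EMIT:P1(v=0,ok=F)] out:-; in:P3
Tick 5: [PARSE:P4(v=3,ok=F), VALIDATE:P3(v=3,ok=T), TRANSFORM:P2(v=0,ok=F), EMIT:-] out:P1(v=0); in:P4
Tick 6: [PARSE:-, VALIDATE:P4(v=3,ok=F), TRANSFORM:P3(v=6,ok=T), EMIT:P2(v=0,ok=F)] out:-; in:-
Tick 7: [PARSE:-, VALIDATE:-, TRANSFORM:P4(v=0,ok=F), EMIT:P3(v=6,ok=T)] out:P2(v=0); in:-
Tick 8: [PARSE:-, VALIDATE:-, TRANSFORM:-, EMIT:P4(v=0,ok=F)] out:P3(v=6); in:-
Tick 9: [PARSE:-, VALIDATE:-, TRANSFORM:-, EMIT:-] out:P4(v=0); in:-
P4: arrives tick 5, valid=False (id=4, id%3=1), emit tick 9, final value 0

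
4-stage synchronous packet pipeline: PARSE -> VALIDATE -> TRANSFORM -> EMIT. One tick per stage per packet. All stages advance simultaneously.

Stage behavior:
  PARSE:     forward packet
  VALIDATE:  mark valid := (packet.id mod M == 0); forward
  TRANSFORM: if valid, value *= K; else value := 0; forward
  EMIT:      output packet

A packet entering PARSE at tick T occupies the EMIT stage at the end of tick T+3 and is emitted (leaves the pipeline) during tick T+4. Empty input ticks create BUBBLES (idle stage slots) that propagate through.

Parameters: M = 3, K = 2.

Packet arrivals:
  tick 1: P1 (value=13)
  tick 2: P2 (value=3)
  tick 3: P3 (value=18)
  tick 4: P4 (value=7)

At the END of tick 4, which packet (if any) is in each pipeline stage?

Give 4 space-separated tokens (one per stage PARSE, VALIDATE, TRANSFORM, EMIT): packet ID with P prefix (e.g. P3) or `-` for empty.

Tick 1: [PARSE:P1(v=13,ok=F), VALIDATE:-, TRANSFORM:-, EMIT:-] out:-; in:P1
Tick 2: [PARSE:P2(v=3,ok=F), VALIDATE:P1(v=13,ok=F), TRANSFORM:-, EMIT:-] out:-; in:P2
Tick 3: [PARSE:P3(v=18,ok=F), VALIDATE:P2(v=3,ok=F), TRANSFORM:P1(v=0,ok=F), EMIT:-] out:-; in:P3
Tick 4: [PARSE:P4(v=7,ok=F), VALIDATE:P3(v=18,ok=T), TRANSFORM:P2(v=0,ok=F), EMIT:P1(v=0,ok=F)] out:-; in:P4
At end of tick 4: ['P4', 'P3', 'P2', 'P1']

Answer: P4 P3 P2 P1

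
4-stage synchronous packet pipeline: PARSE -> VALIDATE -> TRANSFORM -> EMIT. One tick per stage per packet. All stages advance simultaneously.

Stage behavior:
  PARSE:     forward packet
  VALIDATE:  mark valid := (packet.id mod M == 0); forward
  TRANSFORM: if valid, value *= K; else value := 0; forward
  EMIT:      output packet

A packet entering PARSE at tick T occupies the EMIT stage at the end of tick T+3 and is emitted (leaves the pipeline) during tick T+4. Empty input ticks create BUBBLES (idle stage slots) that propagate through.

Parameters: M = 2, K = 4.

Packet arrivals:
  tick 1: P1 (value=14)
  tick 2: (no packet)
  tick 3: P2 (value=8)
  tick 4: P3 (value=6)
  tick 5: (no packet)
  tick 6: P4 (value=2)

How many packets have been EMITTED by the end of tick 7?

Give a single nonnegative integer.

Tick 1: [PARSE:P1(v=14,ok=F), VALIDATE:-, TRANSFORM:-, EMIT:-] out:-; in:P1
Tick 2: [PARSE:-, VALIDATE:P1(v=14,ok=F), TRANSFORM:-, EMIT:-] out:-; in:-
Tick 3: [PARSE:P2(v=8,ok=F), VALIDATE:-, TRANSFORM:P1(v=0,ok=F), EMIT:-] out:-; in:P2
Tick 4: [PARSE:P3(v=6,ok=F), VALIDATE:P2(v=8,ok=T), TRANSFORM:-, EMIT:P1(v=0,ok=F)] out:-; in:P3
Tick 5: [PARSE:-, VALIDATE:P3(v=6,ok=F), TRANSFORM:P2(v=32,ok=T), EMIT:-] out:P1(v=0); in:-
Tick 6: [PARSE:P4(v=2,ok=F), VALIDATE:-, TRANSFORM:P3(v=0,ok=F), EMIT:P2(v=32,ok=T)] out:-; in:P4
Tick 7: [PARSE:-, VALIDATE:P4(v=2,ok=T), TRANSFORM:-, EMIT:P3(v=0,ok=F)] out:P2(v=32); in:-
Emitted by tick 7: ['P1', 'P2']

Answer: 2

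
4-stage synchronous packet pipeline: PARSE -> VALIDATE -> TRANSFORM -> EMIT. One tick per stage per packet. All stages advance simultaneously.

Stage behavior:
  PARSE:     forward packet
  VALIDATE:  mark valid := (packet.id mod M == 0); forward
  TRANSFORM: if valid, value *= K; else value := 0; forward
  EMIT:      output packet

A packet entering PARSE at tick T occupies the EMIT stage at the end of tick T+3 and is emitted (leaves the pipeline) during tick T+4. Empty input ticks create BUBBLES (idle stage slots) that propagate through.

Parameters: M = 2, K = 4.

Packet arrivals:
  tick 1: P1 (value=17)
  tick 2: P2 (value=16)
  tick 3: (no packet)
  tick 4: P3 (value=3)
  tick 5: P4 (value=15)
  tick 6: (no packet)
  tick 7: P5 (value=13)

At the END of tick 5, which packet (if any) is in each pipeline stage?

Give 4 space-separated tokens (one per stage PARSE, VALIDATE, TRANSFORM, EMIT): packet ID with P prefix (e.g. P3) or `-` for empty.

Tick 1: [PARSE:P1(v=17,ok=F), VALIDATE:-, TRANSFORM:-, EMIT:-] out:-; in:P1
Tick 2: [PARSE:P2(v=16,ok=F), VALIDATE:P1(v=17,ok=F), TRANSFORM:-, EMIT:-] out:-; in:P2
Tick 3: [PARSE:-, VALIDATE:P2(v=16,ok=T), TRANSFORM:P1(v=0,ok=F), EMIT:-] out:-; in:-
Tick 4: [PARSE:P3(v=3,ok=F), VALIDATE:-, TRANSFORM:P2(v=64,ok=T), EMIT:P1(v=0,ok=F)] out:-; in:P3
Tick 5: [PARSE:P4(v=15,ok=F), VALIDATE:P3(v=3,ok=F), TRANSFORM:-, EMIT:P2(v=64,ok=T)] out:P1(v=0); in:P4
At end of tick 5: ['P4', 'P3', '-', 'P2']

Answer: P4 P3 - P2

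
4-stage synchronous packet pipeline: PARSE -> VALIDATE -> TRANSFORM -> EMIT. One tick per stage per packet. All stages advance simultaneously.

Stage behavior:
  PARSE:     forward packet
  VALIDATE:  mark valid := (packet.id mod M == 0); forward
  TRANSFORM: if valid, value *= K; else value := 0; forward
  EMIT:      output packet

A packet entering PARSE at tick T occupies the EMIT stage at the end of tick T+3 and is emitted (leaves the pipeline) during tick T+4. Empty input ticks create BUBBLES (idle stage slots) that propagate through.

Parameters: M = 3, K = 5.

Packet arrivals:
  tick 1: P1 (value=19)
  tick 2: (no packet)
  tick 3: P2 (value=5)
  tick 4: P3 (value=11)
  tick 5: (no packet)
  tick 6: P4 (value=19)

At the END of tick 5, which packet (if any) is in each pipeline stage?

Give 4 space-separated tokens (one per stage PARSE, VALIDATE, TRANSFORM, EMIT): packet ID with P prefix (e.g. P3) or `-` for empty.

Tick 1: [PARSE:P1(v=19,ok=F), VALIDATE:-, TRANSFORM:-, EMIT:-] out:-; in:P1
Tick 2: [PARSE:-, VALIDATE:P1(v=19,ok=F), TRANSFORM:-, EMIT:-] out:-; in:-
Tick 3: [PARSE:P2(v=5,ok=F), VALIDATE:-, TRANSFORM:P1(v=0,ok=F), EMIT:-] out:-; in:P2
Tick 4: [PARSE:P3(v=11,ok=F), VALIDATE:P2(v=5,ok=F), TRANSFORM:-, EMIT:P1(v=0,ok=F)] out:-; in:P3
Tick 5: [PARSE:-, VALIDATE:P3(v=11,ok=T), TRANSFORM:P2(v=0,ok=F), EMIT:-] out:P1(v=0); in:-
At end of tick 5: ['-', 'P3', 'P2', '-']

Answer: - P3 P2 -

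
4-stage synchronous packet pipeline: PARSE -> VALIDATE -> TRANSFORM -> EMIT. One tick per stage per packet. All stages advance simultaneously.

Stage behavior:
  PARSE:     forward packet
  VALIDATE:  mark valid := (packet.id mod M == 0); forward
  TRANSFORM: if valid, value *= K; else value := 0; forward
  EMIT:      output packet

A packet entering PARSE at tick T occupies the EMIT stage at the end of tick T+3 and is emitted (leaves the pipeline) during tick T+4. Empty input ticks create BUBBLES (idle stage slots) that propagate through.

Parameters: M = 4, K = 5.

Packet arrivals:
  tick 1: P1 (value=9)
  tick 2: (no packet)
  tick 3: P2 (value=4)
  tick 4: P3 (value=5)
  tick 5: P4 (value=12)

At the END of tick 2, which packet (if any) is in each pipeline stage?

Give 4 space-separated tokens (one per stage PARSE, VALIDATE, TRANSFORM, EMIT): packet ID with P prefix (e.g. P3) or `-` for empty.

Tick 1: [PARSE:P1(v=9,ok=F), VALIDATE:-, TRANSFORM:-, EMIT:-] out:-; in:P1
Tick 2: [PARSE:-, VALIDATE:P1(v=9,ok=F), TRANSFORM:-, EMIT:-] out:-; in:-
At end of tick 2: ['-', 'P1', '-', '-']

Answer: - P1 - -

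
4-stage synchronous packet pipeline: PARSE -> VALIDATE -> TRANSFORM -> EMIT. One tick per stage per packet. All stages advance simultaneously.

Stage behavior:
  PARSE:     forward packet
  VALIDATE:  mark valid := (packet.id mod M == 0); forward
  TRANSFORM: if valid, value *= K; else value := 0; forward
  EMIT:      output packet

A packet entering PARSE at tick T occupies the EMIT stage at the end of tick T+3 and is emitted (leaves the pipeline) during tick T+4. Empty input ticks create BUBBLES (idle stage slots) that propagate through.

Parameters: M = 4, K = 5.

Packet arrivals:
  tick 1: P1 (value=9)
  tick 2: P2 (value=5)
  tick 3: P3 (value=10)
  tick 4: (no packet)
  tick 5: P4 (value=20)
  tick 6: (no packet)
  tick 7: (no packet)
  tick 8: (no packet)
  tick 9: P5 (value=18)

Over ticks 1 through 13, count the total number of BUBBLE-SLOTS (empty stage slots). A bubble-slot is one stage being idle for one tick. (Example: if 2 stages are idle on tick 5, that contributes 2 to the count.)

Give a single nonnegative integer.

Tick 1: [PARSE:P1(v=9,ok=F), VALIDATE:-, TRANSFORM:-, EMIT:-] out:-; bubbles=3
Tick 2: [PARSE:P2(v=5,ok=F), VALIDATE:P1(v=9,ok=F), TRANSFORM:-, EMIT:-] out:-; bubbles=2
Tick 3: [PARSE:P3(v=10,ok=F), VALIDATE:P2(v=5,ok=F), TRANSFORM:P1(v=0,ok=F), EMIT:-] out:-; bubbles=1
Tick 4: [PARSE:-, VALIDATE:P3(v=10,ok=F), TRANSFORM:P2(v=0,ok=F), EMIT:P1(v=0,ok=F)] out:-; bubbles=1
Tick 5: [PARSE:P4(v=20,ok=F), VALIDATE:-, TRANSFORM:P3(v=0,ok=F), EMIT:P2(v=0,ok=F)] out:P1(v=0); bubbles=1
Tick 6: [PARSE:-, VALIDATE:P4(v=20,ok=T), TRANSFORM:-, EMIT:P3(v=0,ok=F)] out:P2(v=0); bubbles=2
Tick 7: [PARSE:-, VALIDATE:-, TRANSFORM:P4(v=100,ok=T), EMIT:-] out:P3(v=0); bubbles=3
Tick 8: [PARSE:-, VALIDATE:-, TRANSFORM:-, EMIT:P4(v=100,ok=T)] out:-; bubbles=3
Tick 9: [PARSE:P5(v=18,ok=F), VALIDATE:-, TRANSFORM:-, EMIT:-] out:P4(v=100); bubbles=3
Tick 10: [PARSE:-, VALIDATE:P5(v=18,ok=F), TRANSFORM:-, EMIT:-] out:-; bubbles=3
Tick 11: [PARSE:-, VALIDATE:-, TRANSFORM:P5(v=0,ok=F), EMIT:-] out:-; bubbles=3
Tick 12: [PARSE:-, VALIDATE:-, TRANSFORM:-, EMIT:P5(v=0,ok=F)] out:-; bubbles=3
Tick 13: [PARSE:-, VALIDATE:-, TRANSFORM:-, EMIT:-] out:P5(v=0); bubbles=4
Total bubble-slots: 32

Answer: 32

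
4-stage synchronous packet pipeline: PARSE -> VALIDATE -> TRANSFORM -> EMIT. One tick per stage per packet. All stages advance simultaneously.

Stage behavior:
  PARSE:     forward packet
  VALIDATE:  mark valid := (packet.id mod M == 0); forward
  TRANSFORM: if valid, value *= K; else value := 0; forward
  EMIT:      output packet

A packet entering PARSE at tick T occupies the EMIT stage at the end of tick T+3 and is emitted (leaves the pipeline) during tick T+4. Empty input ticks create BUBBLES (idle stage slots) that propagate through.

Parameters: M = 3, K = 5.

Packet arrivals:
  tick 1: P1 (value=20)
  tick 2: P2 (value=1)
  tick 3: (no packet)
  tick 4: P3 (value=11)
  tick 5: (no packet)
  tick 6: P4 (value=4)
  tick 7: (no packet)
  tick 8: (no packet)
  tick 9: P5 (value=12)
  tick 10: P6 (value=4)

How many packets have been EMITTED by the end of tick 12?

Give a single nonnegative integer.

Tick 1: [PARSE:P1(v=20,ok=F), VALIDATE:-, TRANSFORM:-, EMIT:-] out:-; in:P1
Tick 2: [PARSE:P2(v=1,ok=F), VALIDATE:P1(v=20,ok=F), TRANSFORM:-, EMIT:-] out:-; in:P2
Tick 3: [PARSE:-, VALIDATE:P2(v=1,ok=F), TRANSFORM:P1(v=0,ok=F), EMIT:-] out:-; in:-
Tick 4: [PARSE:P3(v=11,ok=F), VALIDATE:-, TRANSFORM:P2(v=0,ok=F), EMIT:P1(v=0,ok=F)] out:-; in:P3
Tick 5: [PARSE:-, VALIDATE:P3(v=11,ok=T), TRANSFORM:-, EMIT:P2(v=0,ok=F)] out:P1(v=0); in:-
Tick 6: [PARSE:P4(v=4,ok=F), VALIDATE:-, TRANSFORM:P3(v=55,ok=T), EMIT:-] out:P2(v=0); in:P4
Tick 7: [PARSE:-, VALIDATE:P4(v=4,ok=F), TRANSFORM:-, EMIT:P3(v=55,ok=T)] out:-; in:-
Tick 8: [PARSE:-, VALIDATE:-, TRANSFORM:P4(v=0,ok=F), EMIT:-] out:P3(v=55); in:-
Tick 9: [PARSE:P5(v=12,ok=F), VALIDATE:-, TRANSFORM:-, EMIT:P4(v=0,ok=F)] out:-; in:P5
Tick 10: [PARSE:P6(v=4,ok=F), VALIDATE:P5(v=12,ok=F), TRANSFORM:-, EMIT:-] out:P4(v=0); in:P6
Tick 11: [PARSE:-, VALIDATE:P6(v=4,ok=T), TRANSFORM:P5(v=0,ok=F), EMIT:-] out:-; in:-
Tick 12: [PARSE:-, VALIDATE:-, TRANSFORM:P6(v=20,ok=T), EMIT:P5(v=0,ok=F)] out:-; in:-
Emitted by tick 12: ['P1', 'P2', 'P3', 'P4']

Answer: 4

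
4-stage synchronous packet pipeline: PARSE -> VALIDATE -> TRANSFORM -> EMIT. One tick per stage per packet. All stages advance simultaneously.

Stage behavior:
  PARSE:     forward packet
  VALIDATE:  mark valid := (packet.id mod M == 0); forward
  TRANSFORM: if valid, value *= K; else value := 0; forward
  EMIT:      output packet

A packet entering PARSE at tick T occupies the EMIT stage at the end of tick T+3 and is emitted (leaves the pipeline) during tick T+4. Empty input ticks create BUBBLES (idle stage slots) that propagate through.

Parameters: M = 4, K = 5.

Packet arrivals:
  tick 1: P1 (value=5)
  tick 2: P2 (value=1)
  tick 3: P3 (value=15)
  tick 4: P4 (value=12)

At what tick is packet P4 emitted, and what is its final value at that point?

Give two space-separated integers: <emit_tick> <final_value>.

Answer: 8 60

Derivation:
Tick 1: [PARSE:P1(v=5,ok=F), VALIDATE:-, TRANSFORM:-, EMIT:-] out:-; in:P1
Tick 2: [PARSE:P2(v=1,ok=F), VALIDATE:P1(v=5,ok=F), TRANSFORM:-, EMIT:-] out:-; in:P2
Tick 3: [PARSE:P3(v=15,ok=F), VALIDATE:P2(v=1,ok=F), TRANSFORM:P1(v=0,ok=F), EMIT:-] out:-; in:P3
Tick 4: [PARSE:P4(v=12,ok=F), VALIDATE:P3(v=15,ok=F), TRANSFORM:P2(v=0,ok=F), EMIT:P1(v=0,ok=F)] out:-; in:P4
Tick 5: [PARSE:-, VALIDATE:P4(v=12,ok=T), TRANSFORM:P3(v=0,ok=F), EMIT:P2(v=0,ok=F)] out:P1(v=0); in:-
Tick 6: [PARSE:-, VALIDATE:-, TRANSFORM:P4(v=60,ok=T), EMIT:P3(v=0,ok=F)] out:P2(v=0); in:-
Tick 7: [PARSE:-, VALIDATE:-, TRANSFORM:-, EMIT:P4(v=60,ok=T)] out:P3(v=0); in:-
Tick 8: [PARSE:-, VALIDATE:-, TRANSFORM:-, EMIT:-] out:P4(v=60); in:-
P4: arrives tick 4, valid=True (id=4, id%4=0), emit tick 8, final value 60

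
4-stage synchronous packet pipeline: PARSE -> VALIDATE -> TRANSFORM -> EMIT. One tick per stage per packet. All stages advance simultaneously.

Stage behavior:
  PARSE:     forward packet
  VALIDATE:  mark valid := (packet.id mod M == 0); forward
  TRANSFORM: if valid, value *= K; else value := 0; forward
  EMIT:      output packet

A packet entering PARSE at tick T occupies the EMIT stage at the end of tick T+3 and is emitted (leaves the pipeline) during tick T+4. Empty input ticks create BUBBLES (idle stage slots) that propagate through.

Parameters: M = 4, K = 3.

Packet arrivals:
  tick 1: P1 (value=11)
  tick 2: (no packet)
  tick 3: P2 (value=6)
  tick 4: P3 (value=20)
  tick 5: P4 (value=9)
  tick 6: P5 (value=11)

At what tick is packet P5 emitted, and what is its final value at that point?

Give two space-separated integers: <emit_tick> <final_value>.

Tick 1: [PARSE:P1(v=11,ok=F), VALIDATE:-, TRANSFORM:-, EMIT:-] out:-; in:P1
Tick 2: [PARSE:-, VALIDATE:P1(v=11,ok=F), TRANSFORM:-, EMIT:-] out:-; in:-
Tick 3: [PARSE:P2(v=6,ok=F), VALIDATE:-, TRANSFORM:P1(v=0,ok=F), EMIT:-] out:-; in:P2
Tick 4: [PARSE:P3(v=20,ok=F), VALIDATE:P2(v=6,ok=F), TRANSFORM:-, EMIT:P1(v=0,ok=F)] out:-; in:P3
Tick 5: [PARSE:P4(v=9,ok=F), VALIDATE:P3(v=20,ok=F), TRANSFORM:P2(v=0,ok=F), EMIT:-] out:P1(v=0); in:P4
Tick 6: [PARSE:P5(v=11,ok=F), VALIDATE:P4(v=9,ok=T), TRANSFORM:P3(v=0,ok=F), EMIT:P2(v=0,ok=F)] out:-; in:P5
Tick 7: [PARSE:-, VALIDATE:P5(v=11,ok=F), TRANSFORM:P4(v=27,ok=T), EMIT:P3(v=0,ok=F)] out:P2(v=0); in:-
Tick 8: [PARSE:-, VALIDATE:-, TRANSFORM:P5(v=0,ok=F), EMIT:P4(v=27,ok=T)] out:P3(v=0); in:-
Tick 9: [PARSE:-, VALIDATE:-, TRANSFORM:-, EMIT:P5(v=0,ok=F)] out:P4(v=27); in:-
Tick 10: [PARSE:-, VALIDATE:-, TRANSFORM:-, EMIT:-] out:P5(v=0); in:-
P5: arrives tick 6, valid=False (id=5, id%4=1), emit tick 10, final value 0

Answer: 10 0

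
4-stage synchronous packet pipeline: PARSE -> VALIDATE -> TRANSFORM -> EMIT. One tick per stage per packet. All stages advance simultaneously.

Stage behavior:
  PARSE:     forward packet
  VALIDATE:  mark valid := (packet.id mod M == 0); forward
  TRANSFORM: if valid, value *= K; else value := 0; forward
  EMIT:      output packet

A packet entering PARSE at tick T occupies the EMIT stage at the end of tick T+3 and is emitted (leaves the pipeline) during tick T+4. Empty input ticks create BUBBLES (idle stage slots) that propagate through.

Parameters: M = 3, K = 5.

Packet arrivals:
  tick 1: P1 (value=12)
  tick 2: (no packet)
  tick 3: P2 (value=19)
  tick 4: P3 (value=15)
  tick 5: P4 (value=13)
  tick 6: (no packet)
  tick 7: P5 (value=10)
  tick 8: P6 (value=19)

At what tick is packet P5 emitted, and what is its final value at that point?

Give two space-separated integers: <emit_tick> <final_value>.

Answer: 11 0

Derivation:
Tick 1: [PARSE:P1(v=12,ok=F), VALIDATE:-, TRANSFORM:-, EMIT:-] out:-; in:P1
Tick 2: [PARSE:-, VALIDATE:P1(v=12,ok=F), TRANSFORM:-, EMIT:-] out:-; in:-
Tick 3: [PARSE:P2(v=19,ok=F), VALIDATE:-, TRANSFORM:P1(v=0,ok=F), EMIT:-] out:-; in:P2
Tick 4: [PARSE:P3(v=15,ok=F), VALIDATE:P2(v=19,ok=F), TRANSFORM:-, EMIT:P1(v=0,ok=F)] out:-; in:P3
Tick 5: [PARSE:P4(v=13,ok=F), VALIDATE:P3(v=15,ok=T), TRANSFORM:P2(v=0,ok=F), EMIT:-] out:P1(v=0); in:P4
Tick 6: [PARSE:-, VALIDATE:P4(v=13,ok=F), TRANSFORM:P3(v=75,ok=T), EMIT:P2(v=0,ok=F)] out:-; in:-
Tick 7: [PARSE:P5(v=10,ok=F), VALIDATE:-, TRANSFORM:P4(v=0,ok=F), EMIT:P3(v=75,ok=T)] out:P2(v=0); in:P5
Tick 8: [PARSE:P6(v=19,ok=F), VALIDATE:P5(v=10,ok=F), TRANSFORM:-, EMIT:P4(v=0,ok=F)] out:P3(v=75); in:P6
Tick 9: [PARSE:-, VALIDATE:P6(v=19,ok=T), TRANSFORM:P5(v=0,ok=F), EMIT:-] out:P4(v=0); in:-
Tick 10: [PARSE:-, VALIDATE:-, TRANSFORM:P6(v=95,ok=T), EMIT:P5(v=0,ok=F)] out:-; in:-
Tick 11: [PARSE:-, VALIDATE:-, TRANSFORM:-, EMIT:P6(v=95,ok=T)] out:P5(v=0); in:-
Tick 12: [PARSE:-, VALIDATE:-, TRANSFORM:-, EMIT:-] out:P6(v=95); in:-
P5: arrives tick 7, valid=False (id=5, id%3=2), emit tick 11, final value 0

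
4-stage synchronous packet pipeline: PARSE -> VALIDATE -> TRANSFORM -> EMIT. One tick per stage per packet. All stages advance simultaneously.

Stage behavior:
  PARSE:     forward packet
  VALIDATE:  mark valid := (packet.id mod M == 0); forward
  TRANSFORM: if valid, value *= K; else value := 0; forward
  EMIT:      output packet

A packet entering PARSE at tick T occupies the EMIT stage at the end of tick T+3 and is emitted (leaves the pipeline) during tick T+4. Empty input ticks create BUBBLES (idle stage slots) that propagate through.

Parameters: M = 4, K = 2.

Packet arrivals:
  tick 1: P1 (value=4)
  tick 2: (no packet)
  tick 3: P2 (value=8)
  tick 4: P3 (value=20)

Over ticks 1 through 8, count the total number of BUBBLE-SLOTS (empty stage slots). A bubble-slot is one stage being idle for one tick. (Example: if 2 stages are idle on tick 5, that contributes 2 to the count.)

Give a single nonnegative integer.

Tick 1: [PARSE:P1(v=4,ok=F), VALIDATE:-, TRANSFORM:-, EMIT:-] out:-; bubbles=3
Tick 2: [PARSE:-, VALIDATE:P1(v=4,ok=F), TRANSFORM:-, EMIT:-] out:-; bubbles=3
Tick 3: [PARSE:P2(v=8,ok=F), VALIDATE:-, TRANSFORM:P1(v=0,ok=F), EMIT:-] out:-; bubbles=2
Tick 4: [PARSE:P3(v=20,ok=F), VALIDATE:P2(v=8,ok=F), TRANSFORM:-, EMIT:P1(v=0,ok=F)] out:-; bubbles=1
Tick 5: [PARSE:-, VALIDATE:P3(v=20,ok=F), TRANSFORM:P2(v=0,ok=F), EMIT:-] out:P1(v=0); bubbles=2
Tick 6: [PARSE:-, VALIDATE:-, TRANSFORM:P3(v=0,ok=F), EMIT:P2(v=0,ok=F)] out:-; bubbles=2
Tick 7: [PARSE:-, VALIDATE:-, TRANSFORM:-, EMIT:P3(v=0,ok=F)] out:P2(v=0); bubbles=3
Tick 8: [PARSE:-, VALIDATE:-, TRANSFORM:-, EMIT:-] out:P3(v=0); bubbles=4
Total bubble-slots: 20

Answer: 20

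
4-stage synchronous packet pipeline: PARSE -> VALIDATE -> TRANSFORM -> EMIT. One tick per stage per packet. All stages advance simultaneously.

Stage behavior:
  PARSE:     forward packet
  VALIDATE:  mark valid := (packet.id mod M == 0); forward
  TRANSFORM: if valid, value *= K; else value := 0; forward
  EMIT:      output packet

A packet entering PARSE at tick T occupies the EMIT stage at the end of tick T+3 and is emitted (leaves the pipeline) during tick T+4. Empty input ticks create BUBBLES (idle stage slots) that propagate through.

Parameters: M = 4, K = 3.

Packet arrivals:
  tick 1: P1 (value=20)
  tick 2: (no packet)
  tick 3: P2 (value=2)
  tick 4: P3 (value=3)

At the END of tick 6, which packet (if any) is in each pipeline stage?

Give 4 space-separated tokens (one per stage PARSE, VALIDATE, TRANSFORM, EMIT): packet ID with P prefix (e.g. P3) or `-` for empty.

Tick 1: [PARSE:P1(v=20,ok=F), VALIDATE:-, TRANSFORM:-, EMIT:-] out:-; in:P1
Tick 2: [PARSE:-, VALIDATE:P1(v=20,ok=F), TRANSFORM:-, EMIT:-] out:-; in:-
Tick 3: [PARSE:P2(v=2,ok=F), VALIDATE:-, TRANSFORM:P1(v=0,ok=F), EMIT:-] out:-; in:P2
Tick 4: [PARSE:P3(v=3,ok=F), VALIDATE:P2(v=2,ok=F), TRANSFORM:-, EMIT:P1(v=0,ok=F)] out:-; in:P3
Tick 5: [PARSE:-, VALIDATE:P3(v=3,ok=F), TRANSFORM:P2(v=0,ok=F), EMIT:-] out:P1(v=0); in:-
Tick 6: [PARSE:-, VALIDATE:-, TRANSFORM:P3(v=0,ok=F), EMIT:P2(v=0,ok=F)] out:-; in:-
At end of tick 6: ['-', '-', 'P3', 'P2']

Answer: - - P3 P2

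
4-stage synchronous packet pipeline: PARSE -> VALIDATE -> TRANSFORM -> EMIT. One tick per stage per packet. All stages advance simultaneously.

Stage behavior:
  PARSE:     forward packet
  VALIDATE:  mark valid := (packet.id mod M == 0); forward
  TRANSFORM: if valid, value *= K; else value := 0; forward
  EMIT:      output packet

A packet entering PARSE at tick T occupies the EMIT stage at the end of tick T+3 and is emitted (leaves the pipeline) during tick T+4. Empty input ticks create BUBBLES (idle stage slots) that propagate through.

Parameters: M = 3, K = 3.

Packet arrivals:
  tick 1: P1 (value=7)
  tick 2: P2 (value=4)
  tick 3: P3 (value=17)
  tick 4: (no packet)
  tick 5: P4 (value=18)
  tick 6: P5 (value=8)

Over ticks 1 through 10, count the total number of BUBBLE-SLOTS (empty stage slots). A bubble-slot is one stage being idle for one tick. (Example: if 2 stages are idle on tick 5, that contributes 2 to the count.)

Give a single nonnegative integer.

Tick 1: [PARSE:P1(v=7,ok=F), VALIDATE:-, TRANSFORM:-, EMIT:-] out:-; bubbles=3
Tick 2: [PARSE:P2(v=4,ok=F), VALIDATE:P1(v=7,ok=F), TRANSFORM:-, EMIT:-] out:-; bubbles=2
Tick 3: [PARSE:P3(v=17,ok=F), VALIDATE:P2(v=4,ok=F), TRANSFORM:P1(v=0,ok=F), EMIT:-] out:-; bubbles=1
Tick 4: [PARSE:-, VALIDATE:P3(v=17,ok=T), TRANSFORM:P2(v=0,ok=F), EMIT:P1(v=0,ok=F)] out:-; bubbles=1
Tick 5: [PARSE:P4(v=18,ok=F), VALIDATE:-, TRANSFORM:P3(v=51,ok=T), EMIT:P2(v=0,ok=F)] out:P1(v=0); bubbles=1
Tick 6: [PARSE:P5(v=8,ok=F), VALIDATE:P4(v=18,ok=F), TRANSFORM:-, EMIT:P3(v=51,ok=T)] out:P2(v=0); bubbles=1
Tick 7: [PARSE:-, VALIDATE:P5(v=8,ok=F), TRANSFORM:P4(v=0,ok=F), EMIT:-] out:P3(v=51); bubbles=2
Tick 8: [PARSE:-, VALIDATE:-, TRANSFORM:P5(v=0,ok=F), EMIT:P4(v=0,ok=F)] out:-; bubbles=2
Tick 9: [PARSE:-, VALIDATE:-, TRANSFORM:-, EMIT:P5(v=0,ok=F)] out:P4(v=0); bubbles=3
Tick 10: [PARSE:-, VALIDATE:-, TRANSFORM:-, EMIT:-] out:P5(v=0); bubbles=4
Total bubble-slots: 20

Answer: 20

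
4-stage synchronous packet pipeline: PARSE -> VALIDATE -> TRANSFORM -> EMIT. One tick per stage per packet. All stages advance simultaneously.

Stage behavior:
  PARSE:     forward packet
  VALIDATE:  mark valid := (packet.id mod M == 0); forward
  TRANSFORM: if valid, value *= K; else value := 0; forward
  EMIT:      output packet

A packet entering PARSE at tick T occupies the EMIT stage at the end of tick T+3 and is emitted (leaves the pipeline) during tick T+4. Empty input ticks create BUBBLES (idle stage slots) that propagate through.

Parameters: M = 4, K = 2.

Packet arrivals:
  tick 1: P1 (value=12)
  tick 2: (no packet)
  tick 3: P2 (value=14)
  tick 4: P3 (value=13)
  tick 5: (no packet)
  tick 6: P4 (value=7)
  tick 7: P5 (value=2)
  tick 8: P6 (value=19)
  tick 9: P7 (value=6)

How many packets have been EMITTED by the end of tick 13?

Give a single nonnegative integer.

Tick 1: [PARSE:P1(v=12,ok=F), VALIDATE:-, TRANSFORM:-, EMIT:-] out:-; in:P1
Tick 2: [PARSE:-, VALIDATE:P1(v=12,ok=F), TRANSFORM:-, EMIT:-] out:-; in:-
Tick 3: [PARSE:P2(v=14,ok=F), VALIDATE:-, TRANSFORM:P1(v=0,ok=F), EMIT:-] out:-; in:P2
Tick 4: [PARSE:P3(v=13,ok=F), VALIDATE:P2(v=14,ok=F), TRANSFORM:-, EMIT:P1(v=0,ok=F)] out:-; in:P3
Tick 5: [PARSE:-, VALIDATE:P3(v=13,ok=F), TRANSFORM:P2(v=0,ok=F), EMIT:-] out:P1(v=0); in:-
Tick 6: [PARSE:P4(v=7,ok=F), VALIDATE:-, TRANSFORM:P3(v=0,ok=F), EMIT:P2(v=0,ok=F)] out:-; in:P4
Tick 7: [PARSE:P5(v=2,ok=F), VALIDATE:P4(v=7,ok=T), TRANSFORM:-, EMIT:P3(v=0,ok=F)] out:P2(v=0); in:P5
Tick 8: [PARSE:P6(v=19,ok=F), VALIDATE:P5(v=2,ok=F), TRANSFORM:P4(v=14,ok=T), EMIT:-] out:P3(v=0); in:P6
Tick 9: [PARSE:P7(v=6,ok=F), VALIDATE:P6(v=19,ok=F), TRANSFORM:P5(v=0,ok=F), EMIT:P4(v=14,ok=T)] out:-; in:P7
Tick 10: [PARSE:-, VALIDATE:P7(v=6,ok=F), TRANSFORM:P6(v=0,ok=F), EMIT:P5(v=0,ok=F)] out:P4(v=14); in:-
Tick 11: [PARSE:-, VALIDATE:-, TRANSFORM:P7(v=0,ok=F), EMIT:P6(v=0,ok=F)] out:P5(v=0); in:-
Tick 12: [PARSE:-, VALIDATE:-, TRANSFORM:-, EMIT:P7(v=0,ok=F)] out:P6(v=0); in:-
Tick 13: [PARSE:-, VALIDATE:-, TRANSFORM:-, EMIT:-] out:P7(v=0); in:-
Emitted by tick 13: ['P1', 'P2', 'P3', 'P4', 'P5', 'P6', 'P7']

Answer: 7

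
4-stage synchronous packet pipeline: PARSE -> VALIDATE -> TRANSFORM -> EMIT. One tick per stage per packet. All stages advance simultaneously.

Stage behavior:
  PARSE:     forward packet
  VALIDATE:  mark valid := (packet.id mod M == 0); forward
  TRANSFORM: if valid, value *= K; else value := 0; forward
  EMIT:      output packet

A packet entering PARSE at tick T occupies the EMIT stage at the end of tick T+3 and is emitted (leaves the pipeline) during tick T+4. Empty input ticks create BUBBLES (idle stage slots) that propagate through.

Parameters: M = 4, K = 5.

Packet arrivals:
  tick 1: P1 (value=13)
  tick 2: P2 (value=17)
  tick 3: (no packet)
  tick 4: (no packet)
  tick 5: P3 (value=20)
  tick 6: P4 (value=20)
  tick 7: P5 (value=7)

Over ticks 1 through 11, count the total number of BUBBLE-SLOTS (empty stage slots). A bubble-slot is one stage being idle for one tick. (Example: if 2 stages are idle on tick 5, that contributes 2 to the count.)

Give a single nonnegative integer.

Tick 1: [PARSE:P1(v=13,ok=F), VALIDATE:-, TRANSFORM:-, EMIT:-] out:-; bubbles=3
Tick 2: [PARSE:P2(v=17,ok=F), VALIDATE:P1(v=13,ok=F), TRANSFORM:-, EMIT:-] out:-; bubbles=2
Tick 3: [PARSE:-, VALIDATE:P2(v=17,ok=F), TRANSFORM:P1(v=0,ok=F), EMIT:-] out:-; bubbles=2
Tick 4: [PARSE:-, VALIDATE:-, TRANSFORM:P2(v=0,ok=F), EMIT:P1(v=0,ok=F)] out:-; bubbles=2
Tick 5: [PARSE:P3(v=20,ok=F), VALIDATE:-, TRANSFORM:-, EMIT:P2(v=0,ok=F)] out:P1(v=0); bubbles=2
Tick 6: [PARSE:P4(v=20,ok=F), VALIDATE:P3(v=20,ok=F), TRANSFORM:-, EMIT:-] out:P2(v=0); bubbles=2
Tick 7: [PARSE:P5(v=7,ok=F), VALIDATE:P4(v=20,ok=T), TRANSFORM:P3(v=0,ok=F), EMIT:-] out:-; bubbles=1
Tick 8: [PARSE:-, VALIDATE:P5(v=7,ok=F), TRANSFORM:P4(v=100,ok=T), EMIT:P3(v=0,ok=F)] out:-; bubbles=1
Tick 9: [PARSE:-, VALIDATE:-, TRANSFORM:P5(v=0,ok=F), EMIT:P4(v=100,ok=T)] out:P3(v=0); bubbles=2
Tick 10: [PARSE:-, VALIDATE:-, TRANSFORM:-, EMIT:P5(v=0,ok=F)] out:P4(v=100); bubbles=3
Tick 11: [PARSE:-, VALIDATE:-, TRANSFORM:-, EMIT:-] out:P5(v=0); bubbles=4
Total bubble-slots: 24

Answer: 24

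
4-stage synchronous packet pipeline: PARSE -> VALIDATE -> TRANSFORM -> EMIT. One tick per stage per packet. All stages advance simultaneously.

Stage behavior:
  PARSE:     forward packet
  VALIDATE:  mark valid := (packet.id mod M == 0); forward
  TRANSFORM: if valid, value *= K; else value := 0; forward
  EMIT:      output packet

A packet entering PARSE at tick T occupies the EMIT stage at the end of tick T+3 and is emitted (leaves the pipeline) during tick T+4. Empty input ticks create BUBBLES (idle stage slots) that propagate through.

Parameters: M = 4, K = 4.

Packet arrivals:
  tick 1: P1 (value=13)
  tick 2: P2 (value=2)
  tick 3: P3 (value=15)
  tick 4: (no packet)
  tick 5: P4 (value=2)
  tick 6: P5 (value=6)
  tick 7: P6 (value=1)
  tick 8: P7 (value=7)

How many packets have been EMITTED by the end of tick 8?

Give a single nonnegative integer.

Tick 1: [PARSE:P1(v=13,ok=F), VALIDATE:-, TRANSFORM:-, EMIT:-] out:-; in:P1
Tick 2: [PARSE:P2(v=2,ok=F), VALIDATE:P1(v=13,ok=F), TRANSFORM:-, EMIT:-] out:-; in:P2
Tick 3: [PARSE:P3(v=15,ok=F), VALIDATE:P2(v=2,ok=F), TRANSFORM:P1(v=0,ok=F), EMIT:-] out:-; in:P3
Tick 4: [PARSE:-, VALIDATE:P3(v=15,ok=F), TRANSFORM:P2(v=0,ok=F), EMIT:P1(v=0,ok=F)] out:-; in:-
Tick 5: [PARSE:P4(v=2,ok=F), VALIDATE:-, TRANSFORM:P3(v=0,ok=F), EMIT:P2(v=0,ok=F)] out:P1(v=0); in:P4
Tick 6: [PARSE:P5(v=6,ok=F), VALIDATE:P4(v=2,ok=T), TRANSFORM:-, EMIT:P3(v=0,ok=F)] out:P2(v=0); in:P5
Tick 7: [PARSE:P6(v=1,ok=F), VALIDATE:P5(v=6,ok=F), TRANSFORM:P4(v=8,ok=T), EMIT:-] out:P3(v=0); in:P6
Tick 8: [PARSE:P7(v=7,ok=F), VALIDATE:P6(v=1,ok=F), TRANSFORM:P5(v=0,ok=F), EMIT:P4(v=8,ok=T)] out:-; in:P7
Emitted by tick 8: ['P1', 'P2', 'P3']

Answer: 3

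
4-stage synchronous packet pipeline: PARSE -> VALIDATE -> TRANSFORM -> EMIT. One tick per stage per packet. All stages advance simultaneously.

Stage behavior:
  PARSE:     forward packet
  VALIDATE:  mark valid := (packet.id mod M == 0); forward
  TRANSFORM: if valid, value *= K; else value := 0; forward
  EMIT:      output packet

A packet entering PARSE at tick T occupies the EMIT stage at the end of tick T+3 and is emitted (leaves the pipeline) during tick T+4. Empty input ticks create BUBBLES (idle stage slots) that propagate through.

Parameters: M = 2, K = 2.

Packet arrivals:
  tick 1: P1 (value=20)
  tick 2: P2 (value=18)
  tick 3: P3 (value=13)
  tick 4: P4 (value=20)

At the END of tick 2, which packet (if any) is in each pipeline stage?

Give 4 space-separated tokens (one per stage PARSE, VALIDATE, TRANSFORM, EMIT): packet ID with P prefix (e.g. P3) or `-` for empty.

Tick 1: [PARSE:P1(v=20,ok=F), VALIDATE:-, TRANSFORM:-, EMIT:-] out:-; in:P1
Tick 2: [PARSE:P2(v=18,ok=F), VALIDATE:P1(v=20,ok=F), TRANSFORM:-, EMIT:-] out:-; in:P2
At end of tick 2: ['P2', 'P1', '-', '-']

Answer: P2 P1 - -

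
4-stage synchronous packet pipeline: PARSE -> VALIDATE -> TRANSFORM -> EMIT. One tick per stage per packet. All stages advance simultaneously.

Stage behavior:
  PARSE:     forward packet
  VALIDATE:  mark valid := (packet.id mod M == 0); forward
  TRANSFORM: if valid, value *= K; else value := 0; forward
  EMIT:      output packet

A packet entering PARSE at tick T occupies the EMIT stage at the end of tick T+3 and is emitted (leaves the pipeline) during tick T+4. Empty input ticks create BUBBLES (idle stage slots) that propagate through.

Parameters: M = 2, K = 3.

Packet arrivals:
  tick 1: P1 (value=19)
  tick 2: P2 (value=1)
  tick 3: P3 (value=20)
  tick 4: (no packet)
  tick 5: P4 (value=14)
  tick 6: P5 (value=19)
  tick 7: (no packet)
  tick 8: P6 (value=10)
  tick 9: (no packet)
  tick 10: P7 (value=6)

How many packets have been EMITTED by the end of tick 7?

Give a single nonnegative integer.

Answer: 3

Derivation:
Tick 1: [PARSE:P1(v=19,ok=F), VALIDATE:-, TRANSFORM:-, EMIT:-] out:-; in:P1
Tick 2: [PARSE:P2(v=1,ok=F), VALIDATE:P1(v=19,ok=F), TRANSFORM:-, EMIT:-] out:-; in:P2
Tick 3: [PARSE:P3(v=20,ok=F), VALIDATE:P2(v=1,ok=T), TRANSFORM:P1(v=0,ok=F), EMIT:-] out:-; in:P3
Tick 4: [PARSE:-, VALIDATE:P3(v=20,ok=F), TRANSFORM:P2(v=3,ok=T), EMIT:P1(v=0,ok=F)] out:-; in:-
Tick 5: [PARSE:P4(v=14,ok=F), VALIDATE:-, TRANSFORM:P3(v=0,ok=F), EMIT:P2(v=3,ok=T)] out:P1(v=0); in:P4
Tick 6: [PARSE:P5(v=19,ok=F), VALIDATE:P4(v=14,ok=T), TRANSFORM:-, EMIT:P3(v=0,ok=F)] out:P2(v=3); in:P5
Tick 7: [PARSE:-, VALIDATE:P5(v=19,ok=F), TRANSFORM:P4(v=42,ok=T), EMIT:-] out:P3(v=0); in:-
Emitted by tick 7: ['P1', 'P2', 'P3']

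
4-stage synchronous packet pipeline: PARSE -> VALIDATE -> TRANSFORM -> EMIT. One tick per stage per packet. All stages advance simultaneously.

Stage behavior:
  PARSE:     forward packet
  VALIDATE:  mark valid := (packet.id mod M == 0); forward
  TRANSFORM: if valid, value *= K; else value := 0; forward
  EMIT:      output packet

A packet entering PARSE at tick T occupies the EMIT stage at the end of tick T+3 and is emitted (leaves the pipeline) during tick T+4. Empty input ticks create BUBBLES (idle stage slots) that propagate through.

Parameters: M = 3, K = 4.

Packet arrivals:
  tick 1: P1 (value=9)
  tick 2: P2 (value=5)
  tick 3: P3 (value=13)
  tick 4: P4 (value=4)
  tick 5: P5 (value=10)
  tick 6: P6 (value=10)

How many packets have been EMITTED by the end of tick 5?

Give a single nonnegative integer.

Tick 1: [PARSE:P1(v=9,ok=F), VALIDATE:-, TRANSFORM:-, EMIT:-] out:-; in:P1
Tick 2: [PARSE:P2(v=5,ok=F), VALIDATE:P1(v=9,ok=F), TRANSFORM:-, EMIT:-] out:-; in:P2
Tick 3: [PARSE:P3(v=13,ok=F), VALIDATE:P2(v=5,ok=F), TRANSFORM:P1(v=0,ok=F), EMIT:-] out:-; in:P3
Tick 4: [PARSE:P4(v=4,ok=F), VALIDATE:P3(v=13,ok=T), TRANSFORM:P2(v=0,ok=F), EMIT:P1(v=0,ok=F)] out:-; in:P4
Tick 5: [PARSE:P5(v=10,ok=F), VALIDATE:P4(v=4,ok=F), TRANSFORM:P3(v=52,ok=T), EMIT:P2(v=0,ok=F)] out:P1(v=0); in:P5
Emitted by tick 5: ['P1']

Answer: 1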